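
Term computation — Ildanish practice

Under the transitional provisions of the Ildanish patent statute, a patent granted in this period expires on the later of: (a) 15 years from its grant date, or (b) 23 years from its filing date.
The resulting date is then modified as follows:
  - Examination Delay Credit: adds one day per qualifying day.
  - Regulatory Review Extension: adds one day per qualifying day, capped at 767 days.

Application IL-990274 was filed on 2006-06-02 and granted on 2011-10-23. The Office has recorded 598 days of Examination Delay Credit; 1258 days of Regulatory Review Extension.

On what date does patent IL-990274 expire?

(a) grant + 15 years → 23 October 2026.
(b) filing + 23 years → 2 June 2029.
Later of the two: 2 June 2029.
Examination Delay Credit: +598 days → 21 January 2031.
Regulatory Review Extension: 1258 days claimed exceeds the 767-day cap, so +767 days → 26 February 2033.

February 26, 2033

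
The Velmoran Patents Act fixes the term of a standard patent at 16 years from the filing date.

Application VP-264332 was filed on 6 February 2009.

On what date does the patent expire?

2025-02-06

Filing date + 16 years → 6 February 2025.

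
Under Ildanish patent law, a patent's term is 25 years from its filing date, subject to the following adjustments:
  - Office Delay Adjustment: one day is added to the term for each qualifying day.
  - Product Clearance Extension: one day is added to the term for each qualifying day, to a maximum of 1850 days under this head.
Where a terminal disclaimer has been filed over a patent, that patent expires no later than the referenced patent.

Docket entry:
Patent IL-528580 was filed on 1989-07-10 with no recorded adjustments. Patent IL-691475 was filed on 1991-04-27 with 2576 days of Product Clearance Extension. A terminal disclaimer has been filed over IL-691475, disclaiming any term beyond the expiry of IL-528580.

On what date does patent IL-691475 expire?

Natural term of IL-691475:
  Base: filing + 25 years → 27 April 2016.
  Product Clearance Extension: 2576 days claimed exceeds the 1850-day cap, so +1850 days → 21 May 2021.
Expiry of referenced patent IL-528580:
  Base: filing + 25 years → 10 July 2014.
Terminal disclaimer: IL-691475 expires on the earlier of 21 May 2021 and 10 July 2014.

July 10, 2014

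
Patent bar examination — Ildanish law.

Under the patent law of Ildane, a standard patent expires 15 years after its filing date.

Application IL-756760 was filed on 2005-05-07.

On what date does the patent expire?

Filing date + 15 years → 7 May 2020.

2020-05-07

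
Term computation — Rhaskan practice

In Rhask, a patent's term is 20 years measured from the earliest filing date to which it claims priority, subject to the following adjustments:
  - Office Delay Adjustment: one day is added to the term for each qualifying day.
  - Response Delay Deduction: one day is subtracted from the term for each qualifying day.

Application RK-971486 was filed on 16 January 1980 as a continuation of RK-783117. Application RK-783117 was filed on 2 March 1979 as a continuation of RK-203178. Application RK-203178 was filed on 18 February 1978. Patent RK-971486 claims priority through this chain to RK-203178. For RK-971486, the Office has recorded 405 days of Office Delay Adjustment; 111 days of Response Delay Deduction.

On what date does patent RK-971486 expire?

Earliest priority filing: 18 February 1978.
Base term: 18 February 1978 + 20 years → 18 February 1998.
Office Delay Adjustment: +405 days → 30 March 1999.
Response Delay Deduction: −111 days → 9 December 1998.

December 9, 1998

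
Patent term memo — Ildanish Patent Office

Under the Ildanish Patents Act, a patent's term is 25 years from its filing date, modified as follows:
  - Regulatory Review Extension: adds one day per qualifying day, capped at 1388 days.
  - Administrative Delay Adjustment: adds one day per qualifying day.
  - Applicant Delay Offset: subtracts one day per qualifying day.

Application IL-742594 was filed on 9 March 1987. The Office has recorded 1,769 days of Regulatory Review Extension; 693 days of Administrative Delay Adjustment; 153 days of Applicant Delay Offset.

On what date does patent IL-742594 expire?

2017-06-19

Base term: filing date + 25 years → 9 March 2012.
Regulatory Review Extension: 1769 days claimed exceeds the 1388-day cap, so +1388 days → 27 December 2015.
Administrative Delay Adjustment: +693 days → 19 November 2017.
Applicant Delay Offset: −153 days → 19 June 2017.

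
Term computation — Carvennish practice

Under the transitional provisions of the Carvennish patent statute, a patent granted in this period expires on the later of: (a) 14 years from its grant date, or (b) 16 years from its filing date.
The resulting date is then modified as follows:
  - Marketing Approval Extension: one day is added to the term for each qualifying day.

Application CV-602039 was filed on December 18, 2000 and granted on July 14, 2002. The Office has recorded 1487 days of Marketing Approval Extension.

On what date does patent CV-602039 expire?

January 13, 2021

(a) grant + 14 years → 14 July 2016.
(b) filing + 16 years → 18 December 2016.
Later of the two: 18 December 2016.
Marketing Approval Extension: +1487 days → 13 January 2021.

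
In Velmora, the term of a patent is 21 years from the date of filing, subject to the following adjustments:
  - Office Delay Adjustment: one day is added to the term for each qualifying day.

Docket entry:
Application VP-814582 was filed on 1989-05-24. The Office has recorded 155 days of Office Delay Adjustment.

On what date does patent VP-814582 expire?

October 26, 2010

Base term: filing date + 21 years → 24 May 2010.
Office Delay Adjustment: +155 days → 26 October 2010.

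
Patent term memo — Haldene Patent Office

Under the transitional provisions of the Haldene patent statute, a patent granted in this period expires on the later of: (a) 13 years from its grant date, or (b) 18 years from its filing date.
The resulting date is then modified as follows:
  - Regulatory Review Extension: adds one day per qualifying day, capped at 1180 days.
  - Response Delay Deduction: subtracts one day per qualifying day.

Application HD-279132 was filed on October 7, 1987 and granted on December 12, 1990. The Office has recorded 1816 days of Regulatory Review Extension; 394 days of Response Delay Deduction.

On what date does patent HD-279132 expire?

(a) grant + 13 years → 12 December 2003.
(b) filing + 18 years → 7 October 2005.
Later of the two: 7 October 2005.
Regulatory Review Extension: 1816 days claimed exceeds the 1180-day cap, so +1180 days → 30 December 2008.
Response Delay Deduction: −394 days → 2 December 2007.

2007-12-02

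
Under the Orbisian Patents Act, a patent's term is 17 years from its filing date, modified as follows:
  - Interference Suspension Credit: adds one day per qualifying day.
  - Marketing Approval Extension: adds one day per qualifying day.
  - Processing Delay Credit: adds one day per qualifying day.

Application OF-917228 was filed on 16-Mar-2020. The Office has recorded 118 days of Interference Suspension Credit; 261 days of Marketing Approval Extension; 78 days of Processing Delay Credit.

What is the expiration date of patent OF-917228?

Base term: filing date + 17 years → 16 March 2037.
Interference Suspension Credit: +118 days → 12 July 2037.
Marketing Approval Extension: +261 days → 30 March 2038.
Processing Delay Credit: +78 days → 16 June 2038.

2038-06-16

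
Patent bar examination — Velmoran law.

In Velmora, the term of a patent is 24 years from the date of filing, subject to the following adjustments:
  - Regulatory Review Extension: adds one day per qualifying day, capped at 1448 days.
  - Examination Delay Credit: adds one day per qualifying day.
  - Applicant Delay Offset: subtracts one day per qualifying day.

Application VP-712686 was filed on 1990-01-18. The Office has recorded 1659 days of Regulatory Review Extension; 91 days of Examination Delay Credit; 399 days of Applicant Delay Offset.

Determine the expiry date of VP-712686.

Base term: filing date + 24 years → 18 January 2014.
Regulatory Review Extension: 1659 days claimed exceeds the 1448-day cap, so +1448 days → 5 January 2018.
Examination Delay Credit: +91 days → 6 April 2018.
Applicant Delay Offset: −399 days → 3 March 2017.

2017-03-03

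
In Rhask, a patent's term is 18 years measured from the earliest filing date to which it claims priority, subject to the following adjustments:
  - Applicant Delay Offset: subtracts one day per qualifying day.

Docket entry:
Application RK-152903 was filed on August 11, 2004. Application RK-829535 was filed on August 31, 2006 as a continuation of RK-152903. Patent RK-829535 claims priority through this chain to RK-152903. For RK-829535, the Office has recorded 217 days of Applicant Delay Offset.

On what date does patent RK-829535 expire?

Earliest priority filing: 11 August 2004.
Base term: 11 August 2004 + 18 years → 11 August 2022.
Applicant Delay Offset: −217 days → 6 January 2022.

2022-01-06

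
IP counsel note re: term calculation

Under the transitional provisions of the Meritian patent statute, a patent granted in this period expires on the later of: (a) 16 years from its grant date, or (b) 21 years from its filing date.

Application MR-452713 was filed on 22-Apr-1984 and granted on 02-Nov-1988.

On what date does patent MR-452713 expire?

(a) grant + 16 years → 2 November 2004.
(b) filing + 21 years → 22 April 2005.
Later of the two: 22 April 2005.

April 22, 2005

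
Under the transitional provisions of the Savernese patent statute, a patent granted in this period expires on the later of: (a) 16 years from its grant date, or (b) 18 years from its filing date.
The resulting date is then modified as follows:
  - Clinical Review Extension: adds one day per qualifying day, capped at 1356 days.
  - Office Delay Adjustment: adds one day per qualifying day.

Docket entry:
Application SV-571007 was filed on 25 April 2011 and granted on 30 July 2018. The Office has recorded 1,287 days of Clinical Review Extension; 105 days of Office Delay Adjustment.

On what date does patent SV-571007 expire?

2038-05-22

(a) grant + 16 years → 30 July 2034.
(b) filing + 18 years → 25 April 2029.
Later of the two: 30 July 2034.
Clinical Review Extension: 1287 days (within the 1356-day cap) → +1287 days → 6 February 2038.
Office Delay Adjustment: +105 days → 22 May 2038.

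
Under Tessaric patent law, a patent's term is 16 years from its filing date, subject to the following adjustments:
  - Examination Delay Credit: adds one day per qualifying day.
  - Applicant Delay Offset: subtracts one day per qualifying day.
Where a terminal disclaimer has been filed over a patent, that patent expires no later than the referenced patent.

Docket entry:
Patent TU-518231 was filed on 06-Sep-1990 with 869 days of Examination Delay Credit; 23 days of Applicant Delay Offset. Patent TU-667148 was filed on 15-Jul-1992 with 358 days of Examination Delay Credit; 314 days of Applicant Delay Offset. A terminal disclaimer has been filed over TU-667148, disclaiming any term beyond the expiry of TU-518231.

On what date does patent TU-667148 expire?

2008-08-28

Natural term of TU-667148:
  Base: filing + 16 years → 15 July 2008.
  Examination Delay Credit: +358 days → 8 July 2009.
  Applicant Delay Offset: −314 days → 28 August 2008.
Expiry of referenced patent TU-518231:
  Base: filing + 16 years → 6 September 2006.
  Examination Delay Credit: +869 days → 22 January 2009.
  Applicant Delay Offset: −23 days → 30 December 2008.
Terminal disclaimer: TU-667148 expires on the earlier of 28 August 2008 and 30 December 2008.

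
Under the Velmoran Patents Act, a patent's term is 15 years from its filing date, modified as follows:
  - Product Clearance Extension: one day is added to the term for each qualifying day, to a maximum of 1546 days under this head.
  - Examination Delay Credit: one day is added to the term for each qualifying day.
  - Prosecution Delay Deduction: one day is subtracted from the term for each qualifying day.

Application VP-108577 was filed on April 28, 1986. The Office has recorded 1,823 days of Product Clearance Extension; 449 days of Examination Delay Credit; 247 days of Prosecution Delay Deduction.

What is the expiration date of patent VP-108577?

2006-02-09

Base term: filing date + 15 years → 28 April 2001.
Product Clearance Extension: 1823 days claimed exceeds the 1546-day cap, so +1546 days → 22 July 2005.
Examination Delay Credit: +449 days → 14 October 2006.
Prosecution Delay Deduction: −247 days → 9 February 2006.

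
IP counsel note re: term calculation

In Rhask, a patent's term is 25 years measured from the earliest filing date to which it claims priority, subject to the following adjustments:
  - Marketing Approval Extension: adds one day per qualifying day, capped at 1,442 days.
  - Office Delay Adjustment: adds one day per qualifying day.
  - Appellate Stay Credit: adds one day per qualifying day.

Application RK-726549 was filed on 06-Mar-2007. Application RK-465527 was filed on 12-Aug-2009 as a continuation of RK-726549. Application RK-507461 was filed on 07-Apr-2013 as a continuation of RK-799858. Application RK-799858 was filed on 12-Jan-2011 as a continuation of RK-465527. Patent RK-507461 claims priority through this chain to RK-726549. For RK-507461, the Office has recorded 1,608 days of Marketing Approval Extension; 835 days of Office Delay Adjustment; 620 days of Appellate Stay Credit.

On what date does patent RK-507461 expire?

February 10, 2040

Earliest priority filing: 6 March 2007.
Base term: 6 March 2007 + 25 years → 6 March 2032.
Marketing Approval Extension: 1608 days claimed exceeds the 1442-day cap, so +1442 days → 16 February 2036.
Office Delay Adjustment: +835 days → 31 May 2038.
Appellate Stay Credit: +620 days → 10 February 2040.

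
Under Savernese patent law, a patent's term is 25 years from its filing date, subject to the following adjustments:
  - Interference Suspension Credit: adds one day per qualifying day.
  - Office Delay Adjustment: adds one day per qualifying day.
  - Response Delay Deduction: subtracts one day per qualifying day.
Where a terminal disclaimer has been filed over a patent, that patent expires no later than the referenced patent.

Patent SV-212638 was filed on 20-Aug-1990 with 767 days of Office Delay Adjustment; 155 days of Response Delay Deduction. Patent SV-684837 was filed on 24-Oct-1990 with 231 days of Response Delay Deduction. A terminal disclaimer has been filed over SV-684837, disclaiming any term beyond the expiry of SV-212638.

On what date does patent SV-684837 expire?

March 7, 2015

Natural term of SV-684837:
  Base: filing + 25 years → 24 October 2015.
  Response Delay Deduction: −231 days → 7 March 2015.
Expiry of referenced patent SV-212638:
  Base: filing + 25 years → 20 August 2015.
  Office Delay Adjustment: +767 days → 25 September 2017.
  Response Delay Deduction: −155 days → 23 April 2017.
Terminal disclaimer: SV-684837 expires on the earlier of 7 March 2015 and 23 April 2017.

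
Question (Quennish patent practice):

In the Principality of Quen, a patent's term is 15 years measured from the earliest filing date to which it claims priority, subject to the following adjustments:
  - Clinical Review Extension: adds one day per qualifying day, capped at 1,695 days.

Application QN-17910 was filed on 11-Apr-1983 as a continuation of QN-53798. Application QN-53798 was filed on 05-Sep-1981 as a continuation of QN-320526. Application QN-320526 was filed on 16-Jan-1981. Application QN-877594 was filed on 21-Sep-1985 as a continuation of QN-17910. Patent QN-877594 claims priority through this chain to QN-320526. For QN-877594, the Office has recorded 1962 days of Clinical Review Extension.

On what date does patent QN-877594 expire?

Earliest priority filing: 16 January 1981.
Base term: 16 January 1981 + 15 years → 16 January 1996.
Clinical Review Extension: 1962 days claimed exceeds the 1695-day cap, so +1695 days → 6 September 2000.

2000-09-06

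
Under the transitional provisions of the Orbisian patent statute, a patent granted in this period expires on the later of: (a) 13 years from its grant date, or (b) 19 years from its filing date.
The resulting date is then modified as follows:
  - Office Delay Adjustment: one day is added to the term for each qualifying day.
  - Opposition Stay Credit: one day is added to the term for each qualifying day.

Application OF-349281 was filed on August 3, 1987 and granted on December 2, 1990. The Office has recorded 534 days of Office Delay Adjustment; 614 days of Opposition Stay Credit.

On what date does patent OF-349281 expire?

2009-09-24

(a) grant + 13 years → 2 December 2003.
(b) filing + 19 years → 3 August 2006.
Later of the two: 3 August 2006.
Office Delay Adjustment: +534 days → 19 January 2008.
Opposition Stay Credit: +614 days → 24 September 2009.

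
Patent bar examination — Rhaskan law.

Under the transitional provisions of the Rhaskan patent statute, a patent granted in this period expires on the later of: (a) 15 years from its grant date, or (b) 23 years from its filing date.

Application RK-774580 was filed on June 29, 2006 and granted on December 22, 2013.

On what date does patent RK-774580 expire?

(a) grant + 15 years → 22 December 2028.
(b) filing + 23 years → 29 June 2029.
Later of the two: 29 June 2029.

2029-06-29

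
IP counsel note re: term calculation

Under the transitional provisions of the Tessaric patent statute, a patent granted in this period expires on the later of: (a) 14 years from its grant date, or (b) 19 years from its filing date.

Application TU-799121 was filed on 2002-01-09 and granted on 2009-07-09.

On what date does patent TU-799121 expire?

July 9, 2023

(a) grant + 14 years → 9 July 2023.
(b) filing + 19 years → 9 January 2021.
Later of the two: 9 July 2023.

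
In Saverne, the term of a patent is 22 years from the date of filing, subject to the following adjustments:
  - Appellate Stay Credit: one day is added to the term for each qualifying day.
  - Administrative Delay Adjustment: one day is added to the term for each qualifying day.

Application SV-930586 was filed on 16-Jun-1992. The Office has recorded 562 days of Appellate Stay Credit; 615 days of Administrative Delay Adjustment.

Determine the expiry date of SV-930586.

Base term: filing date + 22 years → 16 June 2014.
Appellate Stay Credit: +562 days → 30 December 2015.
Administrative Delay Adjustment: +615 days → 5 September 2017.

2017-09-05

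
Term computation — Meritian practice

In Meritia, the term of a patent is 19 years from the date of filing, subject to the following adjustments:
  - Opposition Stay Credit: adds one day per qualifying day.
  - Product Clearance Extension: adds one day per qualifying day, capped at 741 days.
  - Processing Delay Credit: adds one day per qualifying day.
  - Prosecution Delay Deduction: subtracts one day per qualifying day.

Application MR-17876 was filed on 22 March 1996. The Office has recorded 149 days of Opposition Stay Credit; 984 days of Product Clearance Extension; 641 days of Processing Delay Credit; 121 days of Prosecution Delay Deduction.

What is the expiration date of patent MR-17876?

January 30, 2019

Base term: filing date + 19 years → 22 March 2015.
Opposition Stay Credit: +149 days → 18 August 2015.
Product Clearance Extension: 984 days claimed exceeds the 741-day cap, so +741 days → 28 August 2017.
Processing Delay Credit: +641 days → 31 May 2019.
Prosecution Delay Deduction: −121 days → 30 January 2019.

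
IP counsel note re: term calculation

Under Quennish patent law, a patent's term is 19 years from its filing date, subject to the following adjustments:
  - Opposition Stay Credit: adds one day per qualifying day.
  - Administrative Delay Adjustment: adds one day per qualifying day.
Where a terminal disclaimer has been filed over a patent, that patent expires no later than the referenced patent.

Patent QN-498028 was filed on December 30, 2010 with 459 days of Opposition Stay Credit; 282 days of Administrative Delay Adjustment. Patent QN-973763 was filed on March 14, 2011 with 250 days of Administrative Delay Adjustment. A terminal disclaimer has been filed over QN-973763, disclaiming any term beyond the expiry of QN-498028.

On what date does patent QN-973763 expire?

Natural term of QN-973763:
  Base: filing + 19 years → 14 March 2030.
  Administrative Delay Adjustment: +250 days → 19 November 2030.
Expiry of referenced patent QN-498028:
  Base: filing + 19 years → 30 December 2029.
  Opposition Stay Credit: +459 days → 3 April 2031.
  Administrative Delay Adjustment: +282 days → 10 January 2032.
Terminal disclaimer: QN-973763 expires on the earlier of 19 November 2030 and 10 January 2032.

November 19, 2030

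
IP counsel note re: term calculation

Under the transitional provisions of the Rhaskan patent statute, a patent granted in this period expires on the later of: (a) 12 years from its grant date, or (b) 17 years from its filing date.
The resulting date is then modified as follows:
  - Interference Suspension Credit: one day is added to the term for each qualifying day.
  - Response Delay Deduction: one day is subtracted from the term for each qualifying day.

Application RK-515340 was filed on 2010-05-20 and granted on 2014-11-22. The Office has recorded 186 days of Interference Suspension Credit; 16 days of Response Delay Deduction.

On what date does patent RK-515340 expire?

(a) grant + 12 years → 22 November 2026.
(b) filing + 17 years → 20 May 2027.
Later of the two: 20 May 2027.
Interference Suspension Credit: +186 days → 22 November 2027.
Response Delay Deduction: −16 days → 6 November 2027.

2027-11-06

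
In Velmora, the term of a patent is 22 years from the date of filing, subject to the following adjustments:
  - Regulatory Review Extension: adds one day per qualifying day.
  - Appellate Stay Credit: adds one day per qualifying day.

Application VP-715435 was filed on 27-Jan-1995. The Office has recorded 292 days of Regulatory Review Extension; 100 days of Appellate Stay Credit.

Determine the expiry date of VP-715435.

Base term: filing date + 22 years → 27 January 2017.
Regulatory Review Extension: +292 days → 15 November 2017.
Appellate Stay Credit: +100 days → 23 February 2018.

February 23, 2018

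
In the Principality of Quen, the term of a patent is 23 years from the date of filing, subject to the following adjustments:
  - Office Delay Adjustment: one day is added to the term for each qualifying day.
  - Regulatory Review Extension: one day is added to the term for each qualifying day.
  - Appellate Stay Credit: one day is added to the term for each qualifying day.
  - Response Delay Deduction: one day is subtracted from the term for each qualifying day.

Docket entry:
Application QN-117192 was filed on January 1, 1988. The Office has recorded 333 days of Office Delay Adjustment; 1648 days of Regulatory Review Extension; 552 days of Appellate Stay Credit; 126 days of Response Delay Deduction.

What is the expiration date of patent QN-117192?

Base term: filing date + 23 years → 1 January 2011.
Office Delay Adjustment: +333 days → 30 November 2011.
Regulatory Review Extension: +1648 days → 4 June 2016.
Appellate Stay Credit: +552 days → 8 December 2017.
Response Delay Deduction: −126 days → 4 August 2017.

August 4, 2017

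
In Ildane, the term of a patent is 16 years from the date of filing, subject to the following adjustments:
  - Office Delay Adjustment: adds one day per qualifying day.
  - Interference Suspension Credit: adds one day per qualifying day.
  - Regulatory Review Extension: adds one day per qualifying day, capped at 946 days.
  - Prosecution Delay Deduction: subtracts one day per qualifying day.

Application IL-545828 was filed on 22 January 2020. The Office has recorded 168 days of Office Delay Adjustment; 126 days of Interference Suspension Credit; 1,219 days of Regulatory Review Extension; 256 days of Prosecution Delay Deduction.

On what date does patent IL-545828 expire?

2038-10-02

Base term: filing date + 16 years → 22 January 2036.
Office Delay Adjustment: +168 days → 8 July 2036.
Interference Suspension Credit: +126 days → 11 November 2036.
Regulatory Review Extension: 1219 days claimed exceeds the 946-day cap, so +946 days → 15 June 2039.
Prosecution Delay Deduction: −256 days → 2 October 2038.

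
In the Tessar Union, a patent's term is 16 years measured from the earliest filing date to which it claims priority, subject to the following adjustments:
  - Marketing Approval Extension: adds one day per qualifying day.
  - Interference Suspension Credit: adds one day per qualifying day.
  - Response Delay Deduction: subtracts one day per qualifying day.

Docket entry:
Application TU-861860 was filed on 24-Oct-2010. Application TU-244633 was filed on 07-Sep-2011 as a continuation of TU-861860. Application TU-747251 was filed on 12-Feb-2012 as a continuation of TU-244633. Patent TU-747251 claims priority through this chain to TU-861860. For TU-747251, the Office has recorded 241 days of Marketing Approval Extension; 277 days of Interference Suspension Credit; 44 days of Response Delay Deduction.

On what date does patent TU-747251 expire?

Earliest priority filing: 24 October 2010.
Base term: 24 October 2010 + 16 years → 24 October 2026.
Marketing Approval Extension: +241 days → 22 June 2027.
Interference Suspension Credit: +277 days → 25 March 2028.
Response Delay Deduction: −44 days → 10 February 2028.

February 10, 2028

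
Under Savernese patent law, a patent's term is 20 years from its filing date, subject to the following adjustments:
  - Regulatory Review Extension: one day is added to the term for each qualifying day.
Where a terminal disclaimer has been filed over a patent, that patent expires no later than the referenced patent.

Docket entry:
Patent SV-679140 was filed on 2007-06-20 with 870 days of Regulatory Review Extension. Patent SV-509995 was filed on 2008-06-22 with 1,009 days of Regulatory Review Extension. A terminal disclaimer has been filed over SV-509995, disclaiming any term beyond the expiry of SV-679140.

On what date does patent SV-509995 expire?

November 6, 2029

Natural term of SV-509995:
  Base: filing + 20 years → 22 June 2028.
  Regulatory Review Extension: +1009 days → 28 March 2031.
Expiry of referenced patent SV-679140:
  Base: filing + 20 years → 20 June 2027.
  Regulatory Review Extension: +870 days → 6 November 2029.
Terminal disclaimer: SV-509995 expires on the earlier of 28 March 2031 and 6 November 2029.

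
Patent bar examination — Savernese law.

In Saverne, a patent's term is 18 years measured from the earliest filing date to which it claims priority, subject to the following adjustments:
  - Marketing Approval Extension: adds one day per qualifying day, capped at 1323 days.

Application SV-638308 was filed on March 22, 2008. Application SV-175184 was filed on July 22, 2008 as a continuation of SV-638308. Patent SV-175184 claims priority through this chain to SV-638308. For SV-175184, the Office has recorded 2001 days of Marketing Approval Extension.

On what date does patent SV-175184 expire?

Earliest priority filing: 22 March 2008.
Base term: 22 March 2008 + 18 years → 22 March 2026.
Marketing Approval Extension: 2001 days claimed exceeds the 1323-day cap, so +1323 days → 4 November 2029.

November 4, 2029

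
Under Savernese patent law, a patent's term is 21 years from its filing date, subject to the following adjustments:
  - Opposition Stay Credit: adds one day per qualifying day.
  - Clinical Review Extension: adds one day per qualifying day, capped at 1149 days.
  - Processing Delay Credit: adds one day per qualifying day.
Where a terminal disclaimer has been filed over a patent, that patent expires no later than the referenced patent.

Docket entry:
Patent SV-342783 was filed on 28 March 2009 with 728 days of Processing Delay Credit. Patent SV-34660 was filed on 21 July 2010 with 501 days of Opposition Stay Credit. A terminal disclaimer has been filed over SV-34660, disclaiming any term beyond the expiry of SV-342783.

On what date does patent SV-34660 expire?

Natural term of SV-34660:
  Base: filing + 21 years → 21 July 2031.
  Opposition Stay Credit: +501 days → 3 December 2032.
Expiry of referenced patent SV-342783:
  Base: filing + 21 years → 28 March 2030.
  Processing Delay Credit: +728 days → 25 March 2032.
Terminal disclaimer: SV-34660 expires on the earlier of 3 December 2032 and 25 March 2032.

March 25, 2032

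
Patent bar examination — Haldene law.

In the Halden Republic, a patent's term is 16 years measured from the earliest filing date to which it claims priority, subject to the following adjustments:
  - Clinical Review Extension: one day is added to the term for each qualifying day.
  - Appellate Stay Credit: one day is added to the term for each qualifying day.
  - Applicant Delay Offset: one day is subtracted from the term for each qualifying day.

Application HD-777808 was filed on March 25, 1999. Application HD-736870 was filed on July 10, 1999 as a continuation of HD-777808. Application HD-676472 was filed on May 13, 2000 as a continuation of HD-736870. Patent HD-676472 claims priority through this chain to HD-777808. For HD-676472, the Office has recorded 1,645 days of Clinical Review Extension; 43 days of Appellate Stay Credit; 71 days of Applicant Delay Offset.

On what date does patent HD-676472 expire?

2019-08-28

Earliest priority filing: 25 March 1999.
Base term: 25 March 1999 + 16 years → 25 March 2015.
Clinical Review Extension: +1645 days → 25 September 2019.
Appellate Stay Credit: +43 days → 7 November 2019.
Applicant Delay Offset: −71 days → 28 August 2019.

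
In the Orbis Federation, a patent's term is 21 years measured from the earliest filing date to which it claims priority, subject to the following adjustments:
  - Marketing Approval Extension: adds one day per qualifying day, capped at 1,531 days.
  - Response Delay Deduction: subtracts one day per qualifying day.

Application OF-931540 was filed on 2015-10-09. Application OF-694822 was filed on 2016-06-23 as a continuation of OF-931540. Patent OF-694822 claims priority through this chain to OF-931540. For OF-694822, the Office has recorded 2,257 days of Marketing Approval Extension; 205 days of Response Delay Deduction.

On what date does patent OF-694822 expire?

Earliest priority filing: 9 October 2015.
Base term: 9 October 2015 + 21 years → 9 October 2036.
Marketing Approval Extension: 2257 days claimed exceeds the 1531-day cap, so +1531 days → 18 December 2040.
Response Delay Deduction: −205 days → 27 May 2040.

2040-05-27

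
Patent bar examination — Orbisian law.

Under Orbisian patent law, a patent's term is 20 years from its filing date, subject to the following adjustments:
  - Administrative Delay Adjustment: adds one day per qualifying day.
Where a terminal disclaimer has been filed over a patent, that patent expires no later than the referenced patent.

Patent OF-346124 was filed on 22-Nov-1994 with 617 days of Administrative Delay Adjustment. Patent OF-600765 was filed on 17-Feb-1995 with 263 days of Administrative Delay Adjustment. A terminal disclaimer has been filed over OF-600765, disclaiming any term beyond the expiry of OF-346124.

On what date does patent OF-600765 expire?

Natural term of OF-600765:
  Base: filing + 20 years → 17 February 2015.
  Administrative Delay Adjustment: +263 days → 7 November 2015.
Expiry of referenced patent OF-346124:
  Base: filing + 20 years → 22 November 2014.
  Administrative Delay Adjustment: +617 days → 31 July 2016.
Terminal disclaimer: OF-600765 expires on the earlier of 7 November 2015 and 31 July 2016.

November 7, 2015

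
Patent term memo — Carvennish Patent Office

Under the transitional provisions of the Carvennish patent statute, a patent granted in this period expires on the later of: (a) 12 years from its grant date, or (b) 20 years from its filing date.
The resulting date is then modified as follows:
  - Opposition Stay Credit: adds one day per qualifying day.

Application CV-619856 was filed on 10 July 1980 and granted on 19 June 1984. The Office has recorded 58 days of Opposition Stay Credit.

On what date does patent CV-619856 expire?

September 6, 2000

(a) grant + 12 years → 19 June 1996.
(b) filing + 20 years → 10 July 2000.
Later of the two: 10 July 2000.
Opposition Stay Credit: +58 days → 6 September 2000.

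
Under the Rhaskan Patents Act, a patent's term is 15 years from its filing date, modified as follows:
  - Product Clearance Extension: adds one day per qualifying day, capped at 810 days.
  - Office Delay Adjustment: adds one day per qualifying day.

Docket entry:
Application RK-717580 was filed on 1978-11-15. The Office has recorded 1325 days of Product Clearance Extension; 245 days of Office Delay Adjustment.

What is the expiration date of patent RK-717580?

October 5, 1996

Base term: filing date + 15 years → 15 November 1993.
Product Clearance Extension: 1325 days claimed exceeds the 810-day cap, so +810 days → 3 February 1996.
Office Delay Adjustment: +245 days → 5 October 1996.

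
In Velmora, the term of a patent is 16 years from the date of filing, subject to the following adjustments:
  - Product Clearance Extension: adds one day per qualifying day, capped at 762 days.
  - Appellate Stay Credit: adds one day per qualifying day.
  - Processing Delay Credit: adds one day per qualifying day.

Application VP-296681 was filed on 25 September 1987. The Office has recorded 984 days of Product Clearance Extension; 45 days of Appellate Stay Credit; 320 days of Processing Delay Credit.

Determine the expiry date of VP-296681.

October 26, 2006

Base term: filing date + 16 years → 25 September 2003.
Product Clearance Extension: 984 days claimed exceeds the 762-day cap, so +762 days → 26 October 2005.
Appellate Stay Credit: +45 days → 10 December 2005.
Processing Delay Credit: +320 days → 26 October 2006.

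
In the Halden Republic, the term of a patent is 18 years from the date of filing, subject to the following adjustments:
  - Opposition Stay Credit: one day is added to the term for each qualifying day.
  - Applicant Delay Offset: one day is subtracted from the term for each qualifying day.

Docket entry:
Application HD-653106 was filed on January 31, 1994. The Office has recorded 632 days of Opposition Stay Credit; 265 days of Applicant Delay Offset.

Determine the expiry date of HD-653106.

February 1, 2013

Base term: filing date + 18 years → 31 January 2012.
Opposition Stay Credit: +632 days → 24 October 2013.
Applicant Delay Offset: −265 days → 1 February 2013.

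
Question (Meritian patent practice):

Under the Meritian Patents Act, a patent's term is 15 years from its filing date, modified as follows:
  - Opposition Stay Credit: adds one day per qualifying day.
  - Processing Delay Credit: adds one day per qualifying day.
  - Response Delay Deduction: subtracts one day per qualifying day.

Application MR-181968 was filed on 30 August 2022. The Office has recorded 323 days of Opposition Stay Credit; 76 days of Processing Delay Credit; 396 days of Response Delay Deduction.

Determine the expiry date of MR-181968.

September 2, 2037

Base term: filing date + 15 years → 30 August 2037.
Opposition Stay Credit: +323 days → 19 July 2038.
Processing Delay Credit: +76 days → 3 October 2038.
Response Delay Deduction: −396 days → 2 September 2037.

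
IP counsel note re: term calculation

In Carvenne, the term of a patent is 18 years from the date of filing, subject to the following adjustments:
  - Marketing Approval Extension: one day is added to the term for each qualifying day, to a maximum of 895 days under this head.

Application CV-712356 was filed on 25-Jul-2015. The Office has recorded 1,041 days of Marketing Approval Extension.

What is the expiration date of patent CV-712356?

Base term: filing date + 18 years → 25 July 2033.
Marketing Approval Extension: 1041 days claimed exceeds the 895-day cap, so +895 days → 6 January 2036.

2036-01-06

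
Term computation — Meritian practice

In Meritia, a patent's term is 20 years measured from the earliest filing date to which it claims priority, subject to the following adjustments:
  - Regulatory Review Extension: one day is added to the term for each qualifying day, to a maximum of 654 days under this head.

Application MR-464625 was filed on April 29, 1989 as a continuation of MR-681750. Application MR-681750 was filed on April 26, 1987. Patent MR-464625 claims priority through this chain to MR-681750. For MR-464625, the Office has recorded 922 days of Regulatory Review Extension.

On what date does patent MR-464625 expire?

February 8, 2009

Earliest priority filing: 26 April 1987.
Base term: 26 April 1987 + 20 years → 26 April 2007.
Regulatory Review Extension: 922 days claimed exceeds the 654-day cap, so +654 days → 8 February 2009.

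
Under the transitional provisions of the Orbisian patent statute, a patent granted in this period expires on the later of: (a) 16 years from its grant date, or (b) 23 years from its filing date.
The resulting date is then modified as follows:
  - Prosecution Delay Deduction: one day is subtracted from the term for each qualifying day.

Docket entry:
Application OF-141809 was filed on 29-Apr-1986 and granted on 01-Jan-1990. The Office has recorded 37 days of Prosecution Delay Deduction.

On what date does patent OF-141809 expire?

(a) grant + 16 years → 1 January 2006.
(b) filing + 23 years → 29 April 2009.
Later of the two: 29 April 2009.
Prosecution Delay Deduction: −37 days → 23 March 2009.

March 23, 2009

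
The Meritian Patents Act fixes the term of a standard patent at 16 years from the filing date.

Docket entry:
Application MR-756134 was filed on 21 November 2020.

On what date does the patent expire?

Filing date + 16 years → 21 November 2036.

2036-11-21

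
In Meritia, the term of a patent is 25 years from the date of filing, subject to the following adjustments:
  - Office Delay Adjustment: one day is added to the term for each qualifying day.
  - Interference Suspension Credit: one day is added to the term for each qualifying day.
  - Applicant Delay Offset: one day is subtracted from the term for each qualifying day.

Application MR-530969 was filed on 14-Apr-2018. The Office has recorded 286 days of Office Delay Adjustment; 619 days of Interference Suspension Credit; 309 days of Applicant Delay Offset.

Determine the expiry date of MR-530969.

November 30, 2044

Base term: filing date + 25 years → 14 April 2043.
Office Delay Adjustment: +286 days → 25 January 2044.
Interference Suspension Credit: +619 days → 5 October 2045.
Applicant Delay Offset: −309 days → 30 November 2044.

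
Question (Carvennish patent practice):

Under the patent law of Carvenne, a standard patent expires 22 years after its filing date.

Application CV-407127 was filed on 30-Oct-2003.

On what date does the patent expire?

Filing date + 22 years → 30 October 2025.

October 30, 2025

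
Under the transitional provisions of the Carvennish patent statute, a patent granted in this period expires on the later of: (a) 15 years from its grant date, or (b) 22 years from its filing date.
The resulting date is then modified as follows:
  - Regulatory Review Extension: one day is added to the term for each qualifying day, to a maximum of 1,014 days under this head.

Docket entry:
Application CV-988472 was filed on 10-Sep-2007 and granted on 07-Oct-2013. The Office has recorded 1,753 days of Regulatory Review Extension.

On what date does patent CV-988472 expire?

(a) grant + 15 years → 7 October 2028.
(b) filing + 22 years → 10 September 2029.
Later of the two: 10 September 2029.
Regulatory Review Extension: 1753 days claimed exceeds the 1014-day cap, so +1014 days → 20 June 2032.

2032-06-20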